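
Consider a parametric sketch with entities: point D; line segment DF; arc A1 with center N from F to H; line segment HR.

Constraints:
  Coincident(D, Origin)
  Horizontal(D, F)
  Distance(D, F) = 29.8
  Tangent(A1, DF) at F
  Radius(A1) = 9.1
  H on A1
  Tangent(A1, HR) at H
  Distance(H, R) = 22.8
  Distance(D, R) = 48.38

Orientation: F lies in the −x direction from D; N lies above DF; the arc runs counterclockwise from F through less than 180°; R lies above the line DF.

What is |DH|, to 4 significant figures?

26.52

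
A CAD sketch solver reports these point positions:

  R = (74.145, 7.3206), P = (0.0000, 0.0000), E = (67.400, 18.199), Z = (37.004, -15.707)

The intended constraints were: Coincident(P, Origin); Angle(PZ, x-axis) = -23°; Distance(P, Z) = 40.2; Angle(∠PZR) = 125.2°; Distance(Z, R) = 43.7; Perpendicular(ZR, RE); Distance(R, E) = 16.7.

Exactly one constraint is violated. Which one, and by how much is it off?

Distance(R, E) = 16.7 — off by 3.90.

P = (0.00, 0.00) ✓; PZ at -23.00° ✓; |PZ| = 40.20 ✓; ∠PZR = 125.2° ✓; |ZR| = 43.70 ✓; ∠(ZR, RE) = 90.00° ✓; |RE| = 12.80 ✗.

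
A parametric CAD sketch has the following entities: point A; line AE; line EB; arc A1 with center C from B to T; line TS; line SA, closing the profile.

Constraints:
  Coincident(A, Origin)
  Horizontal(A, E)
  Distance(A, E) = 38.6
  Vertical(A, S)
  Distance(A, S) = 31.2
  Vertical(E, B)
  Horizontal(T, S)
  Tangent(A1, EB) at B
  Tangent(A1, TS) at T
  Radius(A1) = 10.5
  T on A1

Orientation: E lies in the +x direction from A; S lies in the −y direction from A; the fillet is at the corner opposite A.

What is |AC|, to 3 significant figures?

34.9

AS is vertical with |AS| = 31.2 and S on the −y side, so S = (0.00, -31.2). The virtual corner opposite A is at (38.6, -31.2). Tangency of A1 to EB means the radius CB is perpendicular to EB and tangency of A1 to TS means the radius CT is perpendicular to TS, with radius 10.5, so the center C sits 10.5 in from both sides at C = (28.1, -20.7). Then |AC| = |C − A| = 34.9.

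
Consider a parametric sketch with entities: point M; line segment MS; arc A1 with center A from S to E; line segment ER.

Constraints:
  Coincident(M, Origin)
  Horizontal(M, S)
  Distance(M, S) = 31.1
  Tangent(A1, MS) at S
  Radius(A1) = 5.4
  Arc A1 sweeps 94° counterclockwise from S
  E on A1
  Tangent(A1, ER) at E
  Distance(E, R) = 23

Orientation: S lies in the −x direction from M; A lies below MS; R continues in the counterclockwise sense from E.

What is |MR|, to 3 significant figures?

45.2

M is at the origin; M and S share the same y with |MS| = 31.1 and S on the −x side, so S = (-31.1, 0.00). Since A1 is tangent to MS there, AS ⟂ MS, so A = S + (0, -5.4) = (-31.1, -5.40). On A1, S sits at bearing 90° from A; a 94° counterclockwise sweep puts E at bearing 184°, so E = A + 5.4·(cos 184°, sin 184°) = (-36.5, -5.78). Since A1 is tangent to ER there, AE ⟂ ER, so ER runs along (−sin 184°, cos 184°); with |ER| = 23.0, R = (-34.9, -28.7). Then |MR| = |R − M| = 45.2.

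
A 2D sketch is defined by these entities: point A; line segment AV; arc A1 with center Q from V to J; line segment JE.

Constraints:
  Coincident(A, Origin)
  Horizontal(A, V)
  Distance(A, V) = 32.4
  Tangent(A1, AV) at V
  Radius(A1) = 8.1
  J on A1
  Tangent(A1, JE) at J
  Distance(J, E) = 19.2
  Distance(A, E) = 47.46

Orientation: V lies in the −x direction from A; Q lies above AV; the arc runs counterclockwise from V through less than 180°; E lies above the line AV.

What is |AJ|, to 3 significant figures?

29.3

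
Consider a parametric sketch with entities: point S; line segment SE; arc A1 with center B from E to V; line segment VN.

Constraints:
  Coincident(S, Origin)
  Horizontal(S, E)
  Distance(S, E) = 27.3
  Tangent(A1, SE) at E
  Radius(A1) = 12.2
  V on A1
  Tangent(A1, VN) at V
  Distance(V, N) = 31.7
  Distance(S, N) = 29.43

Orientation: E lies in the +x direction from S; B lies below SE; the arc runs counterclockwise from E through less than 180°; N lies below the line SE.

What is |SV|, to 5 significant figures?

18.349

S is at the origin; SE is horizontal with |SE| = 27.3 and E on the +x side, so E = (27.300, 0.0000). The tangent condition forces BE to be normal to SE, so B = E + (0, -12.2) = (27.300, -12.200). Since BV ⟂ VN (tangency), |BN| = √(12.2² + 31.7²) = 33.967 regardless of where V sits on A1. So N lies on both circle(S, 29.43) and circle(B, 33.967); the below-SE intersection is N = (-2.0126, -29.361). V is the foot of the tangent from N: V = (17.766, -4.5881).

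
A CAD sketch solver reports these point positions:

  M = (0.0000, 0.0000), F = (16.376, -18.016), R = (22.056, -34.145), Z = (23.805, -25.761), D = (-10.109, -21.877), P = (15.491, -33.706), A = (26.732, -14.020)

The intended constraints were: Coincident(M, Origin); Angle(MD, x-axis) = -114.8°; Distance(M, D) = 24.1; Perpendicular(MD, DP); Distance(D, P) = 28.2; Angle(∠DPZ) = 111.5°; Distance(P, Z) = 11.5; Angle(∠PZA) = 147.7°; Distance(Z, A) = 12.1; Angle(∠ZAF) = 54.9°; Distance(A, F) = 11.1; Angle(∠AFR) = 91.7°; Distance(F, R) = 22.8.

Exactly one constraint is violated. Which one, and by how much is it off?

Distance(F, R) = 22.8 — off by 5.70.

M = (0.00, 0.00) ✓; MD at -114.8° ✓; |MD| = 24.10 ✓; ∠(MD, DP) = 90.00° ✓; |DP| = 28.20 ✓; ∠DPZ = 111.5° ✓; |PZ| = 11.50 ✓; ∠PZA = 147.7° ✓; |ZA| = 12.10 ✓; ∠ZAF = 54.90° ✓; |AF| = 11.10 ✓; ∠AFR = 91.70° ✓; |FR| = 17.10 ✗.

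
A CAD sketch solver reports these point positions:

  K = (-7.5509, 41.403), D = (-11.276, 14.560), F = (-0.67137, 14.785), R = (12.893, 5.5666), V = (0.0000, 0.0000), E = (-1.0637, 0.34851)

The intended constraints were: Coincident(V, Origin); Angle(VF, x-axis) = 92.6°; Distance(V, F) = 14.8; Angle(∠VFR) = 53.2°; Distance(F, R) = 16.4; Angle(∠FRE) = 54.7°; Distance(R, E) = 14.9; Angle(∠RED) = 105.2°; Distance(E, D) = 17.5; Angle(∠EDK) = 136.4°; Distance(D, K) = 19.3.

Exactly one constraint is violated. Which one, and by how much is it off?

Distance(D, K) = 19.3 — off by 7.80.

V = (0.00, 0.00) ✓; VF at 92.60° ✓; |VF| = 14.80 ✓; ∠VFR = 53.20° ✓; |FR| = 16.40 ✓; ∠FRE = 54.70° ✓; |RE| = 14.90 ✓; ∠RED = 105.2° ✓; |ED| = 17.50 ✓; ∠EDK = 136.4° ✓; |DK| = 27.10 ✗.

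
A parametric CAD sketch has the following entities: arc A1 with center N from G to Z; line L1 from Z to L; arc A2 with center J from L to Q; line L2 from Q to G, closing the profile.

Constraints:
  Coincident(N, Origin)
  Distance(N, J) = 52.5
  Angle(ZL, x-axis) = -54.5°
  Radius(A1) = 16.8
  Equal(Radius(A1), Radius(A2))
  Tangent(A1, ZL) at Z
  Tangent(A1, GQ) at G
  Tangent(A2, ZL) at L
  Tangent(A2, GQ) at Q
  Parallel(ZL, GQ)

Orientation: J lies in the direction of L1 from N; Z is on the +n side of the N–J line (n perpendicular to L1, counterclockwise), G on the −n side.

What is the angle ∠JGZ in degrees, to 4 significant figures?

72.26°

The slot axis is L1's direction at -54.5°, so u = (cos -54.5°, sin -54.5°) = (0.5807, -0.8141) and n = (−sin -54.5°, cos -54.5°) = (0.8141, 0.5807). N is at the origin and J lies 52.5 along u from N, so J = 52.5·u = (30.49, -42.74). Tangency of A1 to both parallel lines with radius 16.8 puts Z and G at N ± 16.8·n: Z = (13.68, 9.756), G = (-13.68, -9.756). Then cos ∠JGZ = GJ·GZ / (|GJ||GZ|), giving 72.26°.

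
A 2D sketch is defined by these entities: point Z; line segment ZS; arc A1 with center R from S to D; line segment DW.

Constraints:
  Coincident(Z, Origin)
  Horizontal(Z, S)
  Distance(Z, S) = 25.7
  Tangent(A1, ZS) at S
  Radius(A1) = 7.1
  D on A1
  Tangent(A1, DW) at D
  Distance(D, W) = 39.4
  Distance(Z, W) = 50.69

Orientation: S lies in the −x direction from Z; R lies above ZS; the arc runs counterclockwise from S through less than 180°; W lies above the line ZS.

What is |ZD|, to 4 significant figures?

19.99

Checks: |ZS| = 25.70 ✓; |RD| = 7.100 ✓; ∠(RD, DW) = 90.00° ✓; |DW| = 39.40 ✓; |ZW| = 50.69 ✓.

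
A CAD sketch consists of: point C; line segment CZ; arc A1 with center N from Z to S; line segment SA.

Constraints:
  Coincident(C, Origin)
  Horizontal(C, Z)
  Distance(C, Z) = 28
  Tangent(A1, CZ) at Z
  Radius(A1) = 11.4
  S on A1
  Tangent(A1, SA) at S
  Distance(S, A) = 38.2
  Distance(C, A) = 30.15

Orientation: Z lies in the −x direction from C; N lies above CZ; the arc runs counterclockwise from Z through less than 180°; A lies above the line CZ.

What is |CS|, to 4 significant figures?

20.45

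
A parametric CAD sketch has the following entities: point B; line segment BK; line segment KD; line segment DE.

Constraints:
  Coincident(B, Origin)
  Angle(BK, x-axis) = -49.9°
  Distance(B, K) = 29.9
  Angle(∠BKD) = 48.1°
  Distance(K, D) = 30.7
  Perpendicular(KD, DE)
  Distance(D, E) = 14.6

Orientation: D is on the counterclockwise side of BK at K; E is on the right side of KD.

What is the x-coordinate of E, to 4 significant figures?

37.99

B is at the origin; BK runs at -49.9° with length 29.9, so K = 29.9·(cos -49.9°, sin -49.9°) = (19.26, -22.87). ∠BKD = 48.1°, so KD runs at -49.9° + (180° − 48.1°) = 82.00° from the x-axis; with |KD| = 30.7, D = K + 30.7·(cos 82.00°, sin 82.00°) = (23.53, 7.530). KD ⟂ DE; with |DE| = 14.6 on the right of KD, E = D + 14.6·(0.9903, -0.1392) = (37.99, 5.498). So E.x = 37.99.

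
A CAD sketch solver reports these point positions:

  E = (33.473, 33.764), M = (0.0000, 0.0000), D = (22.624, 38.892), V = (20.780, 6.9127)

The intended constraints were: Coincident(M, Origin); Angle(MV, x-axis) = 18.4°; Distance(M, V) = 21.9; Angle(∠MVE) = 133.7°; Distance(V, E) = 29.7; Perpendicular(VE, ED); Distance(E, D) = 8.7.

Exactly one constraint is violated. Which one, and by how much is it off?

Distance(E, D) = 8.7 — off by 3.30.

M = (0.00, 0.00) ✓; MV at 18.40° ✓; |MV| = 21.90 ✓; ∠MVE = 133.7° ✓; |VE| = 29.70 ✓; ∠(VE, ED) = 90.00° ✓; |ED| = 12.00 ✗.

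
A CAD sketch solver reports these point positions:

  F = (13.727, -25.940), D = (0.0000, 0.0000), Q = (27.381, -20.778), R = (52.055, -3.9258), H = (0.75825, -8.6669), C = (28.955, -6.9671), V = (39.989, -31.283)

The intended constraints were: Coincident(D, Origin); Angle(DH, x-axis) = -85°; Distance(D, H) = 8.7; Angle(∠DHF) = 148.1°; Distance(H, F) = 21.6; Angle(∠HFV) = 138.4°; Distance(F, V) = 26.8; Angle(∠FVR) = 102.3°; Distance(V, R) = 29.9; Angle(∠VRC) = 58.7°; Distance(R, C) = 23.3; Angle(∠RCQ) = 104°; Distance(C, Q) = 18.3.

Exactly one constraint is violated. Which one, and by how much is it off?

Distance(C, Q) = 18.3 — off by 4.40.

D = (0.00, 0.00) ✓; DH at -85.00° ✓; |DH| = 8.700 ✓; ∠DHF = 148.1° ✓; |HF| = 21.60 ✓; ∠HFV = 138.4° ✓; |FV| = 26.80 ✓; ∠FVR = 102.3° ✓; |VR| = 29.90 ✓; ∠VRC = 58.70° ✓; |RC| = 23.30 ✓; ∠RCQ = 104.0° ✓; |CQ| = 13.90 ✗.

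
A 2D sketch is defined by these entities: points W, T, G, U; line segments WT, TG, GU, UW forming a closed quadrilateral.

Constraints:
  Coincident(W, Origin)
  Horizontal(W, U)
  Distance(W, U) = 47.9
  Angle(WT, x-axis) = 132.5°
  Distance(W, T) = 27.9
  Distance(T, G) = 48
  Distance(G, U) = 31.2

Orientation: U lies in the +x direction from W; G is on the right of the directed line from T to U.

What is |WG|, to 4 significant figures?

20.77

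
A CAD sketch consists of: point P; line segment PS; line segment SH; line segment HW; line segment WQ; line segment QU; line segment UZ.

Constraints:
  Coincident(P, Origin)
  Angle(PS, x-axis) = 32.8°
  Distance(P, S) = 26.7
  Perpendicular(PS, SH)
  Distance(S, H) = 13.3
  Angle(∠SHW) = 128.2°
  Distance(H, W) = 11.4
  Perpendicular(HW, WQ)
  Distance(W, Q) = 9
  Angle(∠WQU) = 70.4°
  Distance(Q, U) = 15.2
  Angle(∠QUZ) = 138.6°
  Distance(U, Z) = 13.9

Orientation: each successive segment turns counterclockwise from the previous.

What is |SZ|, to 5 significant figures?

18.763

P is at the origin; PS runs at 32.8° with length 26.7, so S = (22.443, 14.464). The perpendicularity gives SH at right angles to PS, so SH runs at 122.80°; with |SH| = 13.3, H = (15.238, 25.643). ∠SHW = 128.2° gives HW at 174.60° from the x-axis; with |HW| = 11.4, W = (3.8890, 26.716). HW is perpendicular to WQ, so WQ runs at -95.400°; with |WQ| = 9.0, Q = (3.0420, 17.756). ∠WQU = 70.4° gives QU at 14.200° from the x-axis; with |QU| = 15.2, U = (17.778, 21.485). ∠QUZ = 138.6° gives UZ at 55.600° from the x-axis; with |UZ| = 13.9, Z = (25.631, 32.954). Then |SZ| = |Z − S| = 18.763.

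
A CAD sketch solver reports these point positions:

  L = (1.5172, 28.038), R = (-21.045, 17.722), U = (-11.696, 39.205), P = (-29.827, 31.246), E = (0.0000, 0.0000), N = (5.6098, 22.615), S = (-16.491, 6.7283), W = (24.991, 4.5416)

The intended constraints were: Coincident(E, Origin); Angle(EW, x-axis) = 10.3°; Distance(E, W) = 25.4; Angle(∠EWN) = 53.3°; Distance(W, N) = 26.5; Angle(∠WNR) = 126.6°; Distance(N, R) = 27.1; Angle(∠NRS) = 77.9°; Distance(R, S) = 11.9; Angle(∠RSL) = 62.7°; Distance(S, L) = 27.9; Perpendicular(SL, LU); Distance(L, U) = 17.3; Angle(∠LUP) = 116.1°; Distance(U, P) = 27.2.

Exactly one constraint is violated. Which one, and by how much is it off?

Distance(U, P) = 27.2 — off by 7.40.

E = (0.00, 0.00) ✓; EW at 10.30° ✓; |EW| = 25.40 ✓; ∠EWN = 53.30° ✓; |WN| = 26.50 ✓; ∠WNR = 126.6° ✓; |NR| = 27.10 ✓; ∠NRS = 77.90° ✓; |RS| = 11.90 ✓; ∠RSL = 62.70° ✓; |SL| = 27.90 ✓; ∠(SL, LU) = 90.00° ✓; |LU| = 17.30 ✓; ∠LUP = 116.1° ✓; |UP| = 19.80 ✗.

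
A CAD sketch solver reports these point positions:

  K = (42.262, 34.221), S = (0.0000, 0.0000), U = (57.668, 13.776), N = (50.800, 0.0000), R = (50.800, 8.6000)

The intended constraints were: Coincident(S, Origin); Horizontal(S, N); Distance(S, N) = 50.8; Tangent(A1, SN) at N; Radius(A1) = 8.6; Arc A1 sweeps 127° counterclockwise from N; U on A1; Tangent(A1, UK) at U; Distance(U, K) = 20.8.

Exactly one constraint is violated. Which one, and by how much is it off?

Distance(U, K) = 20.8 — off by 4.80.

S = (0.00, 0.00) ✓; S.y = 0.00, N.y = 0.00 ✓; |SN| = 50.80 ✓; ∠(RN, NS) = 90.00° ✓; |RN| = 8.600 ✓; bearing(R→U) − bearing(R→N) = 127.0° ✓; |RU| = 8.600 ✓; ∠(RU, UK) = 90.00° ✓; |UK| = 25.60 ✗.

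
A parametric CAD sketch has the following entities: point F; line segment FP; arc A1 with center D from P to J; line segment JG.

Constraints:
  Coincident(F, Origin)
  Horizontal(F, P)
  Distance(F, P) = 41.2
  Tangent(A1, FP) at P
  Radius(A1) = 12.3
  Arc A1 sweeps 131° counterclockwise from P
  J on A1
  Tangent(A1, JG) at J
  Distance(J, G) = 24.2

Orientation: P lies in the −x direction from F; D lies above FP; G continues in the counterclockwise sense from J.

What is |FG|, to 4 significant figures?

61.46

F is at the origin; F and P share the same y with |FP| = 41.2 and P on the −x side, so P = (-41.20, 0.000). Since A1 is tangent to FP there, DP ⟂ FP, so D = P + (0, 12.3) = (-41.20, 12.30). On A1, P sits at bearing -90° from D; a 131° counterclockwise sweep puts J at bearing 41°, so J = D + 12.3·(cos 41°, sin 41°) = (-31.92, 20.37). The tangent condition forces DJ to be normal to JG, so JG runs along (−sin 41°, cos 41°); with |JG| = 24.2, G = (-47.79, 38.63). Then |FG| = |G − F| = 61.46.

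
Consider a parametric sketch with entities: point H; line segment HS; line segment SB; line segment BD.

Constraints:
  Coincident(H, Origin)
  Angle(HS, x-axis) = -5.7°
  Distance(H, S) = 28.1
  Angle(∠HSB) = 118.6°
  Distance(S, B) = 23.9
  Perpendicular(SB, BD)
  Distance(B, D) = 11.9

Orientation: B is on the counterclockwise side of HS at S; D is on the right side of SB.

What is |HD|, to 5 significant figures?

52.274

H is at the origin; HS runs at -5.7° with length 28.1, so S = 28.1·(cos -5.7°, sin -5.7°) = (27.961, -2.7909). ∠HSB = 118.6°, so SB runs at -5.7° + (180° − 118.6°) = 55.700° from the x-axis; with |SB| = 23.9, B = S + 23.9·(cos 55.700°, sin 55.700°) = (41.429, 16.953). SB ⟂ BD; with |BD| = 11.9 on the right of SB, D = B + 11.9·(0.82610, -0.56353) = (51.260, 10.247). Then |HD| = |D − H| = 52.274.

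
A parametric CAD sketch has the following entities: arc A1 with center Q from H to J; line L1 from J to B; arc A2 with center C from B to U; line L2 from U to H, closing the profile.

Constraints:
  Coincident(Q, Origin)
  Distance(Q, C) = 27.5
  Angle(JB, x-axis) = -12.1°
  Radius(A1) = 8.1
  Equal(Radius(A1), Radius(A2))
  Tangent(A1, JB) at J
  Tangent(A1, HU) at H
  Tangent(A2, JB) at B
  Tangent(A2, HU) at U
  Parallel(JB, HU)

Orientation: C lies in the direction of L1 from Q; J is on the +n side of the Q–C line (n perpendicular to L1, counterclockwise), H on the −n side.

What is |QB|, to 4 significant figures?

28.67

Tangency of A1 to both parallel lines with radius 8.1 puts J and H at Q ± 8.1·n: J = (1.698, 7.920), H = (-1.698, -7.920). Equal radii place B and U the same way about C: B = C + 8.1·n = (28.59, 2.156), U = C − 8.1·n = (25.19, -13.68). Then |QB| = |B − Q| = 28.67.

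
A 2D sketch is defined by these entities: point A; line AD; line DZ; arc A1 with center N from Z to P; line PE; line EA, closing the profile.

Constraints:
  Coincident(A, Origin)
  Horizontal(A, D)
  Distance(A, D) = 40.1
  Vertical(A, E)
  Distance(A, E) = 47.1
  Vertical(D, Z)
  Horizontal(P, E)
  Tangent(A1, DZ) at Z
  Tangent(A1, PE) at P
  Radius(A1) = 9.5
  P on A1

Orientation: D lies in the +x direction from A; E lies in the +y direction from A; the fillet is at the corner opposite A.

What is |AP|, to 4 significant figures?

56.17

A is at the origin; AD is horizontal with |AD| = 40.1 and D on the +x side, so D = (40.10, 0.000). AE is vertical with |AE| = 47.1 and E on the +y side, so E = (0.000, 47.10). The virtual corner opposite A is at (40.10, 47.10). The tangent condition forces NZ to be normal to DZ and tangency of A1 to PE means the radius NP is perpendicular to PE, with radius 9.5, so the center N sits 9.5 in from both sides at N = (30.60, 37.60). That places the tangent points at Z = (40.10, 37.60) on DZ and P = (30.60, 47.10) on PE. Then |AP| = |P − A| = 56.17.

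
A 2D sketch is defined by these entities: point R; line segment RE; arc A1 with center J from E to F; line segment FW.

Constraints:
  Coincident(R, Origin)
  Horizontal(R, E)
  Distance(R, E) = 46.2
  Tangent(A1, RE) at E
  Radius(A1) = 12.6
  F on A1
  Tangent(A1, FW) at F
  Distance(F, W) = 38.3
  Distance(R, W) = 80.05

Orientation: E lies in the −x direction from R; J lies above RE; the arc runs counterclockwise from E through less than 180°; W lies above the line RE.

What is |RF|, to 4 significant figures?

42.65

R is at the origin; R and E share the same y with |RE| = 46.2 and E on the −x side, so E = (-46.20, 0.000). Since A1 is tangent to RE there, JE ⟂ RE, so J = E + (0, 12.6) = (-46.20, 12.60). Since JF ⟂ FW (tangency), |JW| = √(12.6² + 38.3²) = 40.32 regardless of where F sits on A1. So W lies on both circle(R, 80.05) and circle(J, 40.32); the above-RE intersection is W = (-63.16, 49.18). F is the foot of the tangent from W: F = (-37.00, 21.21).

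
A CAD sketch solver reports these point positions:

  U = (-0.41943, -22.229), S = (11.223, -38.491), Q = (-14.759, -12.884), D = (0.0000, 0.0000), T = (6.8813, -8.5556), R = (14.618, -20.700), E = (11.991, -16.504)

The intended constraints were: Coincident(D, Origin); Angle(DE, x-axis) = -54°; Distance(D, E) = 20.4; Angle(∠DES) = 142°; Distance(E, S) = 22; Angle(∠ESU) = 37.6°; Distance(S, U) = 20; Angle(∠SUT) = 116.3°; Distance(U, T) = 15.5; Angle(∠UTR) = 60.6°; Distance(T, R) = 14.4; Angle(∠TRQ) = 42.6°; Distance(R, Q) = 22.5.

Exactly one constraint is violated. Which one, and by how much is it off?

Distance(R, Q) = 22.5 — off by 7.90.

D = (0.00, 0.00) ✓; DE at -54.00° ✓; |DE| = 20.40 ✓; ∠DES = 142.0° ✓; |ES| = 22.00 ✓; ∠ESU = 37.60° ✓; |SU| = 20.00 ✓; ∠SUT = 116.3° ✓; |UT| = 15.50 ✓; ∠UTR = 60.60° ✓; |TR| = 14.40 ✓; ∠TRQ = 42.60° ✓; |RQ| = 30.40 ✗.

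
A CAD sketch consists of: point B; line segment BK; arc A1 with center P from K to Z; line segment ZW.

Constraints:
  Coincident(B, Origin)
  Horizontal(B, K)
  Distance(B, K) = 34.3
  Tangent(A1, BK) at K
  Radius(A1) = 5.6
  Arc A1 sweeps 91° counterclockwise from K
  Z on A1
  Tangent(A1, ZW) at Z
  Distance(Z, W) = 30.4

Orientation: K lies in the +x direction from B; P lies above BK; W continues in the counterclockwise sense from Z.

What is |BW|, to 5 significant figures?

53.410

B is at the origin; B and K share the same y with |BK| = 34.3 and K on the +x side, so K = (34.300, 0.0000). Since A1 is tangent to BK there, PK ⟂ BK, so P = K + (0, 5.6) = (34.300, 5.6000). On A1, K sits at bearing -90° from P; a 91° counterclockwise sweep puts Z at bearing 1°, so Z = P + 5.6·(cos 1°, sin 1°) = (39.899, 5.6977). A1 meets ZW tangentially, so PZ is at right angles to ZW, so ZW runs along (−sin 1°, cos 1°); with |ZW| = 30.4, W = (39.369, 36.093). Then |BW| = |W − B| = 53.410.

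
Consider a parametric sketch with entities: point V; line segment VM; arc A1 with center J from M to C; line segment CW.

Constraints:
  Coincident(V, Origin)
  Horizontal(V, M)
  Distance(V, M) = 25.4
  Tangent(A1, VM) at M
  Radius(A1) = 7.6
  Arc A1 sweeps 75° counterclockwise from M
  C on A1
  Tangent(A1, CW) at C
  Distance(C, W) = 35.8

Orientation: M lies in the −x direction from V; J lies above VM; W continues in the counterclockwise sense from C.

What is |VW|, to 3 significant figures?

41.2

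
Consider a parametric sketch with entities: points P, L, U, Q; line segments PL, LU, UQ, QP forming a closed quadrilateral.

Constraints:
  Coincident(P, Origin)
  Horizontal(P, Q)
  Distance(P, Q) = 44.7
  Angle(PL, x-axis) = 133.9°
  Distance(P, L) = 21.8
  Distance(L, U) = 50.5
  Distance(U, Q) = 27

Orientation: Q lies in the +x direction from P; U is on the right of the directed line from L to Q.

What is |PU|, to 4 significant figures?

28.91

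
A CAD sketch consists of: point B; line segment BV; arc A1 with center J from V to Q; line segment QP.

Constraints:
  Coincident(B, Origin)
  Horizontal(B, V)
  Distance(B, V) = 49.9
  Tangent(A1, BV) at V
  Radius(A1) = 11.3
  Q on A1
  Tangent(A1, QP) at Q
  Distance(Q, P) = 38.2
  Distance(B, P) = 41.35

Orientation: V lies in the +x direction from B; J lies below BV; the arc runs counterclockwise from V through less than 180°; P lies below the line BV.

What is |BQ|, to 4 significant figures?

40.84

Checks: |JQ| = 11.30 ✓; ∠(JQ, QP) = 90.00° ✓; |QP| = 38.20 ✓; |BP| = 41.35 ✓.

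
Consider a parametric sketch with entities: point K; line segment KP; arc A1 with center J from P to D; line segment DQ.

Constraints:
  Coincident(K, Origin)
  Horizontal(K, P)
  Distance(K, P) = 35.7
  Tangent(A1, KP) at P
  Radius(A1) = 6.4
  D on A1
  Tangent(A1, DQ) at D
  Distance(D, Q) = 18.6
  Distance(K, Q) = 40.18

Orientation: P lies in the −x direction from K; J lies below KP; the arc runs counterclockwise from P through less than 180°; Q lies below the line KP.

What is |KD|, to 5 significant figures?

42.252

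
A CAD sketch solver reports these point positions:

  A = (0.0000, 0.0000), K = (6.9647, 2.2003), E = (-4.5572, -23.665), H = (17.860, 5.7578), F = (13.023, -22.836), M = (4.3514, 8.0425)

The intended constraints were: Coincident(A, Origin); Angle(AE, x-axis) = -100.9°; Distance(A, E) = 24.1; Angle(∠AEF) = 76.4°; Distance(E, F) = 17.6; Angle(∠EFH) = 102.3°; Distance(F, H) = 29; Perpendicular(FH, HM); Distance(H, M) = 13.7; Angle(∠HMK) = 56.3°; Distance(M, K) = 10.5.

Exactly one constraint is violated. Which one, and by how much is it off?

Distance(M, K) = 10.5 — off by 4.10.

A = (0.00, 0.00) ✓; AE at -100.9° ✓; |AE| = 24.10 ✓; ∠AEF = 76.40° ✓; |EF| = 17.60 ✓; ∠EFH = 102.3° ✓; |FH| = 29.00 ✓; ∠(FH, HM) = 90.00° ✓; |HM| = 13.70 ✓; ∠HMK = 56.30° ✓; |MK| = 6.400 ✗.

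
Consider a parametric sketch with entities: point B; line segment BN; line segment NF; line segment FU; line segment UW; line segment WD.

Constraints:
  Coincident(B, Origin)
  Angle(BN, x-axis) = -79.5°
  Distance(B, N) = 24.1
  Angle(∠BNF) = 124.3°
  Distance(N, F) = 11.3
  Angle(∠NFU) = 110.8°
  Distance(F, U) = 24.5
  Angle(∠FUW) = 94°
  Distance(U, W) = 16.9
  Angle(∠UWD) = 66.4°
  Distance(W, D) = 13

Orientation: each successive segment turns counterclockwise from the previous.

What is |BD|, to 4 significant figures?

18.20

∠FUW = 94.0° gives UW at 131.4° from the x-axis; with |UW| = 16.9, W = (20.76, 1.865). ∠UWD = 66.4° gives WD at -115.0° from the x-axis; with |WD| = 13.0, D = (15.26, -9.917). Then |BD| = |D − B| = 18.20.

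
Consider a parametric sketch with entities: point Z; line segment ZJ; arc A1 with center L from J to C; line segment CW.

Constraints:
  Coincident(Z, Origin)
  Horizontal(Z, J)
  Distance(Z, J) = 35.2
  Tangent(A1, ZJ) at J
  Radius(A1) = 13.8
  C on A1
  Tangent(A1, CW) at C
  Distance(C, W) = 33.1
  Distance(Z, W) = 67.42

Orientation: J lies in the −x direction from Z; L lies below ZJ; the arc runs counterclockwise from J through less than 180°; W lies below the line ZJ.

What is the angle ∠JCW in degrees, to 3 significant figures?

134°

Checks: Z = (0.00, 0.00) ✓; |LC| = 13.80 ✓; ∠(LC, CW) = 90.00° ✓; |CW| = 33.10 ✓; |ZW| = 67.42 ✓.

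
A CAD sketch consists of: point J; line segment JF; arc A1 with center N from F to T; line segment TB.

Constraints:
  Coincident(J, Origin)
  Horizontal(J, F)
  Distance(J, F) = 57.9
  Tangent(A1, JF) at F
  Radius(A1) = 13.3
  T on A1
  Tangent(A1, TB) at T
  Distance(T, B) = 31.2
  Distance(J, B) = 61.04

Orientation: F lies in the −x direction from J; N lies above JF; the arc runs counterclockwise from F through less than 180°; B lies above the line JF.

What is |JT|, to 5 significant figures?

46.337

J is at the origin; JF is horizontal with |JF| = 57.9 and F on the −x side, so F = (-57.900, 0.0000). Since A1 is tangent to JF there, NF ⟂ JF, so N = F + (0, 13.3) = (-57.900, 13.300). Since NT ⟂ TB (tangency), |NB| = √(13.3² + 31.2²) = 33.917 regardless of where T sits on A1. So B lies on both circle(J, 61.04) and circle(N, 33.917); the above-JF intersection is B = (-42.699, 43.619). T is the foot of the tangent from B: T = (-44.625, 12.479).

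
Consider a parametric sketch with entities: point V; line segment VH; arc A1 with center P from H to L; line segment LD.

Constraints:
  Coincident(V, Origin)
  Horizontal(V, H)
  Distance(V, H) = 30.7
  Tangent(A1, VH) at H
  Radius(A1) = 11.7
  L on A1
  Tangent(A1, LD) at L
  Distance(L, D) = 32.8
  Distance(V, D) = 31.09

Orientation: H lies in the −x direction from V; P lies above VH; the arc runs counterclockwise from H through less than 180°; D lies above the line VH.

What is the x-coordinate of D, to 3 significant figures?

-1.74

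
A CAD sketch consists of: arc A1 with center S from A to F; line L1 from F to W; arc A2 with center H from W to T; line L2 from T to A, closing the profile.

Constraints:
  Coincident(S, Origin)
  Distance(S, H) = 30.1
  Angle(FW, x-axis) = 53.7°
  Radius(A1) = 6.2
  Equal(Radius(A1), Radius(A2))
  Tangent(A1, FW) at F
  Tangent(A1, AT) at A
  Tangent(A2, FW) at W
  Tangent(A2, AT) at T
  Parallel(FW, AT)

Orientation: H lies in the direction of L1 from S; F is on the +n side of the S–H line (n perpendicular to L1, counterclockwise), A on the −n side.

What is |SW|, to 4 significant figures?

30.73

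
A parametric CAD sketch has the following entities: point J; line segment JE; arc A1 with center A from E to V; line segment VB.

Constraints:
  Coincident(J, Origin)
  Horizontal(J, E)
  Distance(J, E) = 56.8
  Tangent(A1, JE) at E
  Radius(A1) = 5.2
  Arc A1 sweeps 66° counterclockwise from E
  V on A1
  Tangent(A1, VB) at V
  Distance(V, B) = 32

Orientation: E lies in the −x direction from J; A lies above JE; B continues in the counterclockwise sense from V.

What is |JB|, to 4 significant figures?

50.68

J is at the origin; JE is horizontal with |JE| = 56.8 and E on the −x side, so E = (-56.80, 0.000). Tangency of A1 to JE means the radius AE is perpendicular to JE, so A = E + (0, 5.2) = (-56.80, 5.200). On A1, E sits at bearing -90° from A; a 66° counterclockwise sweep puts V at bearing -24°, so V = A + 5.2·(cos -24°, sin -24°) = (-52.05, 3.085). Since A1 is tangent to VB there, AV ⟂ VB, so VB runs along (−sin -24°, cos -24°); with |VB| = 32.0, B = (-39.03, 32.32). Then |JB| = |B − J| = 50.68.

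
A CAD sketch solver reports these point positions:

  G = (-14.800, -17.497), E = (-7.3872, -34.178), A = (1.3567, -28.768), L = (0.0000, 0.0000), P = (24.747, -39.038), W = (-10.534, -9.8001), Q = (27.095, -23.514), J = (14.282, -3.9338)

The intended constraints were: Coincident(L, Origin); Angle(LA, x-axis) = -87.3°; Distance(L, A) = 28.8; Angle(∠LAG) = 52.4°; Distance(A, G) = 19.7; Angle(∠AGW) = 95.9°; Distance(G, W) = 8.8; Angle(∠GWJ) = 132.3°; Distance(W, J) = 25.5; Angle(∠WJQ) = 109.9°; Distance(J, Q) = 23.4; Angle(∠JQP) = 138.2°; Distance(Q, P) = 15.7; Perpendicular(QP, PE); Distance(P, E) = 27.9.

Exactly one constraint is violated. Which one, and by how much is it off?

Distance(P, E) = 27.9 — off by 4.60.

L = (0.00, 0.00) ✓; LA at -87.30° ✓; |LA| = 28.80 ✓; ∠LAG = 52.40° ✓; |AG| = 19.70 ✓; ∠AGW = 95.90° ✓; |GW| = 8.800 ✓; ∠GWJ = 132.3° ✓; |WJ| = 25.50 ✓; ∠WJQ = 109.9° ✓; |JQ| = 23.40 ✓; ∠JQP = 138.2° ✓; |QP| = 15.70 ✓; ∠(QP, PE) = 90.00° ✓; |PE| = 32.50 ✗.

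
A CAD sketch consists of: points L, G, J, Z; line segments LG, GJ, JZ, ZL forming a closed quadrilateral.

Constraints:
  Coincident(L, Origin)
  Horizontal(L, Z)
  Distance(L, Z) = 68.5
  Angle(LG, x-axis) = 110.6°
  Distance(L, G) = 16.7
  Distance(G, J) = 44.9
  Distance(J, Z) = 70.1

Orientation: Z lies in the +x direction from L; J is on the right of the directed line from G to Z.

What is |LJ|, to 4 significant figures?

28.43

L is at the origin; L and Z share the same y with |LZ| = 68.5 and Z in +x, so Z = (68.5, 0). LG runs at 110.6° with |LG| = 16.7, so G = (-5.876, 15.63). J is determined by |GJ| = 44.9 and |JZ| = 70.1 together: it lies at the intersection of circle(G, 44.9) and circle(Z, 70.1). With |GZ| = 76.00, the foot of the radical line on GZ is 18.93 from G and the perpendicular offset is √(44.9² − 18.93²) = 40.71. Taking the right-of-GZ solution: J = (4.280, -28.10).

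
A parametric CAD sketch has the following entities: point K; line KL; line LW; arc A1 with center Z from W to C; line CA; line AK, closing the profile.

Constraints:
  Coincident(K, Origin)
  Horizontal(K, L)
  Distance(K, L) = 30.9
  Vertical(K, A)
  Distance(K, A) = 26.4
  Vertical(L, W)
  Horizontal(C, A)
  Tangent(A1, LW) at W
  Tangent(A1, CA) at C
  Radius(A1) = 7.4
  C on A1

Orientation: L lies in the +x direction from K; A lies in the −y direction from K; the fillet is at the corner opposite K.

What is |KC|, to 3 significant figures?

35.3

K is at the origin; K and L share the same y with |KL| = 30.9 and L on the +x side, so L = (30.9, 0.00). K and A share the same x with |KA| = 26.4 and A on the −y side, so A = (0.00, -26.4). The virtual corner opposite K is at (30.9, -26.4). The tangent condition forces ZW to be normal to LW and A1 meets CA tangentially, so ZC is at right angles to CA, with radius 7.4, so the center Z sits 7.4 in from both sides at Z = (23.5, -19.0). That places the tangent points at W = (30.9, -19.0) on LW and C = (23.5, -26.4) on CA. Then |KC| = |C − K| = 35.3.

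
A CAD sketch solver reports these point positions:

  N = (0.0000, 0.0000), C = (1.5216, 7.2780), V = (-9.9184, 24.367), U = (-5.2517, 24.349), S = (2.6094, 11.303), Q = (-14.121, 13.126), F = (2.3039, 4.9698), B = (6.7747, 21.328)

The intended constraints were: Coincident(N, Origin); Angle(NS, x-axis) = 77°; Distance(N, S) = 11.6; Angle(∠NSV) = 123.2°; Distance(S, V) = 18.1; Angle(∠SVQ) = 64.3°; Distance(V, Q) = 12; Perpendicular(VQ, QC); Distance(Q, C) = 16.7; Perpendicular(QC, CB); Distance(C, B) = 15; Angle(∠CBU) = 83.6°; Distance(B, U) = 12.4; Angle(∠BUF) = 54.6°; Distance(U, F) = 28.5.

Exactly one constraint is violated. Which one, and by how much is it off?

Distance(U, F) = 28.5 — off by 7.70.

N = (0.00, 0.00) ✓; NS at 77.00° ✓; |NS| = 11.60 ✓; ∠NSV = 123.2° ✓; |SV| = 18.10 ✓; ∠SVQ = 64.30° ✓; |VQ| = 12.00 ✓; ∠(VQ, QC) = 90.00° ✓; |QC| = 16.70 ✓; ∠(QC, CB) = 90.00° ✓; |CB| = 15.00 ✓; ∠CBU = 83.60° ✓; |BU| = 12.40 ✓; ∠BUF = 54.60° ✓; |UF| = 20.80 ✗.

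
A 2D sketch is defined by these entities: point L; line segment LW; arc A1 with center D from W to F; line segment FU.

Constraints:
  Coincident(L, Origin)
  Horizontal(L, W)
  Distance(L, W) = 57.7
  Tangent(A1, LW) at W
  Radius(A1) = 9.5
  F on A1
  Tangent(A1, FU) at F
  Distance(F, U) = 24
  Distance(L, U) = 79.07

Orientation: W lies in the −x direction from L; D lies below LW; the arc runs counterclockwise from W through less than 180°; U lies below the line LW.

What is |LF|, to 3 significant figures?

67.3

Checks: |DF| = 9.500 ✓; ∠(DF, FU) = 90.00° ✓; |FU| = 24.00 ✓; |LU| = 79.07 ✓.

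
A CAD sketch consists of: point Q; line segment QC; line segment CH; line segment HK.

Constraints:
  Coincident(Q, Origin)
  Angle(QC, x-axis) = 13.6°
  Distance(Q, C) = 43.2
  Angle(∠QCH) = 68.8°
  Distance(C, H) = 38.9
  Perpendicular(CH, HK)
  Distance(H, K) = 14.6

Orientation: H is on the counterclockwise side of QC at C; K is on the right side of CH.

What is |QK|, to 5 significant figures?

59.609

Q is at the origin; QC runs at 13.6° with length 43.2, so C = 43.2·(cos 13.6°, sin 13.6°) = (41.989, 10.158). ∠QCH = 68.8°, so CH runs at 13.6° + (180° − 68.8°) = 124.80° from the x-axis; with |CH| = 38.9, H = C + 38.9·(cos 124.80°, sin 124.80°) = (19.788, 42.101). CH is perpendicular to HK; with |HK| = 14.6 on the right of CH, K = H + 14.6·(0.82115, 0.57071) = (31.777, 50.433). Then |QK| = |K − Q| = 59.609.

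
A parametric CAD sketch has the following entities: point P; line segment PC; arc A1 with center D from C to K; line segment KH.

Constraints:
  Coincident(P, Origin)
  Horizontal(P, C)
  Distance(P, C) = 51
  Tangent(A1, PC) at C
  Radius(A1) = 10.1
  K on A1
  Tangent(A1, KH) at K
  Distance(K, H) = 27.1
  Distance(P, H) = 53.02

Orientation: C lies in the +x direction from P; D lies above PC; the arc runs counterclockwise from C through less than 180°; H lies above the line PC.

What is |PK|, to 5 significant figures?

60.589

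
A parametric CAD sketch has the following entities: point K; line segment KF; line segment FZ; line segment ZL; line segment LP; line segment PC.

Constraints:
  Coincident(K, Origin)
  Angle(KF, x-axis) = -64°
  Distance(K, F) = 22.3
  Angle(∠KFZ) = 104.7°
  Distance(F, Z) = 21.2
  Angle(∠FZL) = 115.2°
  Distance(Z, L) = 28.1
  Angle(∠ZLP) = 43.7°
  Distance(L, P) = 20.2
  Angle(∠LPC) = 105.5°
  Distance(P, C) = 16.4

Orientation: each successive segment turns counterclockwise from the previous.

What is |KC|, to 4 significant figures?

29.24

K is at the origin; KF runs at -64.0° with length 22.3, so F = (9.776, -20.04). ∠KFZ = 104.7° gives FZ at 11.30° from the x-axis; with |FZ| = 21.2, Z = (30.56, -15.89). ∠FZL = 115.2° gives ZL at 76.10° from the x-axis; with |ZL| = 28.1, L = (37.32, 11.39). ∠ZLP = 43.7° gives LP at -147.6° from the x-axis; with |LP| = 20.2, P = (20.26, 0.5644). ∠LPC = 105.5° gives PC at -73.10° from the x-axis; with |PC| = 16.4, C = (25.03, -15.13). Then |KC| = |C − K| = 29.24.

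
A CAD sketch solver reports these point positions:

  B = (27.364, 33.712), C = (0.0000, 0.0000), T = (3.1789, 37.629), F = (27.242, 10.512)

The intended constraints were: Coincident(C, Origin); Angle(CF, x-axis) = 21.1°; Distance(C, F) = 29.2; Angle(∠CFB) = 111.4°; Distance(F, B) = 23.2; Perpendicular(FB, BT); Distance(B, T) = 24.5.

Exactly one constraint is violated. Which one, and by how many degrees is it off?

Perpendicular(FB, BT) — off by 8.90°.

C = (0.00, 0.00) ✓; CF at 21.10° ✓; |CF| = 29.20 ✓; ∠CFB = 111.4° ✓; |FB| = 23.20 ✓; ∠(FB, BT) = 81.10° ✗; |BT| = 24.50 ✓.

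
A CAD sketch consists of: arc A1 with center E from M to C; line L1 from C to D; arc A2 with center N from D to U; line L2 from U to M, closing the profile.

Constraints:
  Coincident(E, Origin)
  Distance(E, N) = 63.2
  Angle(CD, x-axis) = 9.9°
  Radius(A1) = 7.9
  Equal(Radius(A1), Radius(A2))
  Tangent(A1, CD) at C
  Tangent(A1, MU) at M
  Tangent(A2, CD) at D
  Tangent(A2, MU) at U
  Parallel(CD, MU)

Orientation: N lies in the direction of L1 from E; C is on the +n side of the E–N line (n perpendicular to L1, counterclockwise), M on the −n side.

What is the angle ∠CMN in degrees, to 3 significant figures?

82.9°

The slot axis is L1's direction at 9.9°, so u = (cos 9.9°, sin 9.9°) = (0.985, 0.172) and n = (−sin 9.9°, cos 9.9°) = (-0.172, 0.985). E is at the origin and N lies 63.2 along u from E, so N = 63.2·u = (62.3, 10.9). Tangency of A1 to both parallel lines with radius 7.9 puts C and M at E ± 7.9·n: C = (-1.36, 7.78), M = (1.36, -7.78). Then cos ∠CMN = MC·MN / (|MC||MN|), giving 82.9°.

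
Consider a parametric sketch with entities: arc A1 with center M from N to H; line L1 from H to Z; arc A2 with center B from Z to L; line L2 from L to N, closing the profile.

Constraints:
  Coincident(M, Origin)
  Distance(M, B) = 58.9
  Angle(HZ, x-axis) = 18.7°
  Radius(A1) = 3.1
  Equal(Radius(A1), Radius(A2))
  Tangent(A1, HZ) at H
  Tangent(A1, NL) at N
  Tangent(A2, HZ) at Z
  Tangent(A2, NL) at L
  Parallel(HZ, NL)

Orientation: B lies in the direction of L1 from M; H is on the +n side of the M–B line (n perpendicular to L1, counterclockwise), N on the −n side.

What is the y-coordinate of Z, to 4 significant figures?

21.82

Tangency of A1 to both parallel lines with radius 3.1 puts H and N at M ± 3.1·n: H = (-0.9939, 2.936), N = (0.9939, -2.936). Equal radii place Z and L the same way about B: Z = B + 3.1·n = (54.80, 21.82), L = B − 3.1·n = (56.78, 15.95). So Z.y = 21.82.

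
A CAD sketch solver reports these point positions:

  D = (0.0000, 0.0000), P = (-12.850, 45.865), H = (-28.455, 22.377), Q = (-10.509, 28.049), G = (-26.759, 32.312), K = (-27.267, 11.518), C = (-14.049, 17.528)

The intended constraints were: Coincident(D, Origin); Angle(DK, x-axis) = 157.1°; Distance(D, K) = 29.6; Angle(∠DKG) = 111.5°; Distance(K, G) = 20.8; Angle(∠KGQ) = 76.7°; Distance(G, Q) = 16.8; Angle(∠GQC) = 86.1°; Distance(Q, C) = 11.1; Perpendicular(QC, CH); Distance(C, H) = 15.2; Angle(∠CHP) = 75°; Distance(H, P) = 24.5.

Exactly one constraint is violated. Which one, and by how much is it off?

Distance(H, P) = 24.5 — off by 3.70.

D = (0.00, 0.00) ✓; DK at 157.1° ✓; |DK| = 29.60 ✓; ∠DKG = 111.5° ✓; |KG| = 20.80 ✓; ∠KGQ = 76.70° ✓; |GQ| = 16.80 ✓; ∠GQC = 86.10° ✓; |QC| = 11.10 ✓; ∠(QC, CH) = 90.01° ✓; |CH| = 15.20 ✓; ∠CHP = 75.00° ✓; |HP| = 28.20 ✗.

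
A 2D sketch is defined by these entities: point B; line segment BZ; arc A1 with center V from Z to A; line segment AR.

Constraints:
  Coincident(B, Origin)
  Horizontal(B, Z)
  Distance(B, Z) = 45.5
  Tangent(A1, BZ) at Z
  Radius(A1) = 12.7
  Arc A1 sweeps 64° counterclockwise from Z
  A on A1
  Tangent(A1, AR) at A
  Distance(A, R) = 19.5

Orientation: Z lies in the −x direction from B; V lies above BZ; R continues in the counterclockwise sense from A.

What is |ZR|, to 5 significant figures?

31.727

On A1, Z sits at bearing -90° from V; a 64° counterclockwise sweep puts A at bearing -26°, so A = V + 12.7·(cos -26°, sin -26°) = (-34.085, 7.1327). Tangency of A1 to AR means the radius VA is perpendicular to AR, so AR runs along (−sin -26°, cos -26°); with |AR| = 19.5, R = (-25.537, 24.659). Then |ZR| = |R − Z| = 31.727.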